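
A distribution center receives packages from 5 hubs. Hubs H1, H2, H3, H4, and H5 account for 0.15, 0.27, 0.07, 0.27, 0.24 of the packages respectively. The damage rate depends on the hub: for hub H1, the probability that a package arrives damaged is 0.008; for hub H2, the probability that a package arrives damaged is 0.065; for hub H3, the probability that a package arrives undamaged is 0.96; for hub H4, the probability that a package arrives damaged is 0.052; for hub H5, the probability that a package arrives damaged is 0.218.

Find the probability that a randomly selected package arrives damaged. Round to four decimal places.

P(D|H3) = 1 − 0.96 = 0.04.
P(D) = P(D|H1)·P(H1) + P(D|H2)·P(H2) + P(D|H3)·P(H3) + P(D|H4)·P(H4) + P(D|H5)·P(H5)
      = 0.008·0.15 + 0.065·0.27 + 0.04·0.07 + 0.052·0.27 + 0.218·0.24
      = 0.0012 + 0.01755 + 0.0028 + 0.01404 + 0.05232 = 0.08791

P(D) ≈ 0.0879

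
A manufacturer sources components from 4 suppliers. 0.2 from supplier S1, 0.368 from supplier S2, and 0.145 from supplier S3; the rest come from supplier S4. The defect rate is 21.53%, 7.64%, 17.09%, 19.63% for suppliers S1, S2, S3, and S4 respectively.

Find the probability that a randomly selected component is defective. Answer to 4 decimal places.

0.1523

P(S4) = 1 − (0.2 + 0.368 + 0.145) = 0.287.
Using total probability over the partition,
P(D) = P(D|S1)·P(S1) + P(D|S2)·P(S2) + P(D|S3)·P(S3) + P(D|S4)·P(S4)
      = 0.2153·0.2 + 0.0764·0.368 + 0.1709·0.145 + 0.1963·0.287
      = 0.04306 + 0.0281152 + 0.0247805 + 0.0563381 = 0.1522938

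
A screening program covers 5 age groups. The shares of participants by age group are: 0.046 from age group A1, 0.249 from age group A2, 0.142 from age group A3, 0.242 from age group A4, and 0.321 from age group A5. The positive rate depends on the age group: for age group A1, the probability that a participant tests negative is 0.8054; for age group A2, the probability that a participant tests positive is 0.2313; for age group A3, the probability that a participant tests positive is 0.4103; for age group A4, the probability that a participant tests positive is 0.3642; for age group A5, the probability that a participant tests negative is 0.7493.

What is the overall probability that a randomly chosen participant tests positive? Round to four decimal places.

P(T|A1) = 1 − 0.8054 = 0.1946.
P(T|A5) = 1 − 0.7493 = 0.2507.
Summing over the partition,
P(T) = P(T|A1)·P(A1) + P(T|A2)·P(A2) + P(T|A3)·P(A3) + P(T|A4)·P(A4) + P(T|A5)·P(A5)
      = 0.1946·0.046 + 0.2313·0.249 + 0.4103·0.142 + 0.3642·0.242 + 0.2507·0.321
      = 0.0089516 + 0.0575937 + 0.0582626 + 0.0881364 + 0.0804747 = 0.293419

0.2934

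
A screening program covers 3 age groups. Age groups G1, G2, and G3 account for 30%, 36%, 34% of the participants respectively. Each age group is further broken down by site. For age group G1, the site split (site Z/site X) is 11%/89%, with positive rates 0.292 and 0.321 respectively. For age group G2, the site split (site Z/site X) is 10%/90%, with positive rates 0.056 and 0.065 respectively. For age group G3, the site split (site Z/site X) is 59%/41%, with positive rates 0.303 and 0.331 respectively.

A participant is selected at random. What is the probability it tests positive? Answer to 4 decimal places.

0.2253

P(T|G1) = 0.11·0.292 + 0.89·0.321 = 0.03212 + 0.28569 = 0.31781
P(T|G2) = 0.1·0.056 + 0.9·0.065 = 0.0056 + 0.0585 = 0.0641
P(T|G3) = 0.59·0.303 + 0.41·0.331 = 0.17877 + 0.13571 = 0.31448
Then overall,
P(T) = 0.3·0.31781 + 0.36·0.0641 + 0.34·0.31448
      = 0.095343 + 0.023076 + 0.1069232 = 0.2253422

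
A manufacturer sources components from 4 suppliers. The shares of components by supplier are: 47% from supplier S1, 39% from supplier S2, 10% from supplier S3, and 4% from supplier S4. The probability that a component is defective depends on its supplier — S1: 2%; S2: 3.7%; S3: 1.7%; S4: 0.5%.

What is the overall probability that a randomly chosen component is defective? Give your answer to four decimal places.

P(D) ≈ 0.0257

Summing over the partition,
P(D) = P(D|S1)·P(S1) + P(D|S2)·P(S2) + P(D|S3)·P(S3) + P(D|S4)·P(S4)
      = 0.02·0.47 + 0.037·0.39 + 0.017·0.1 + 0.005·0.04
      = 0.0094 + 0.01443 + 0.0017 + 0.0002 = 0.02573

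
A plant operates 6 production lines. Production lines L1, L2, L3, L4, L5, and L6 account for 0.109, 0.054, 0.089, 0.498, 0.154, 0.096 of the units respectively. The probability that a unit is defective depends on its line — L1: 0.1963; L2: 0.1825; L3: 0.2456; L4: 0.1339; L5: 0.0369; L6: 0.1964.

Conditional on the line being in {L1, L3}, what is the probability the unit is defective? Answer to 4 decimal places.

0.2185

Let S = {L1, L3}.
P(S) = 0.109 + 0.089 = 0.198.
P(D ∩ S) = 0.1963·0.109 + 0.2456·0.089 = 0.0213967 + 0.0218584 = 0.0432551.
P(D | S) = 0.0432551 / 0.198 = 0.218460…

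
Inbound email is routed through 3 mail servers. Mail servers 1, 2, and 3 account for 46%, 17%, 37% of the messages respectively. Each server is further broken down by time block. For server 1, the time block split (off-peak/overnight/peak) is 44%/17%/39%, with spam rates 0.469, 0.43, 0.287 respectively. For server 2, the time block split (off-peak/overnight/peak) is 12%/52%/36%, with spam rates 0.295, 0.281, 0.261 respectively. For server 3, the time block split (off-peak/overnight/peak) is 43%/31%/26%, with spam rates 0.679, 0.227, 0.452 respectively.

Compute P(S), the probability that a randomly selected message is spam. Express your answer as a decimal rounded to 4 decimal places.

P(S) ≈ 0.4044

P(S|1) = 0.44·0.469 + 0.17·0.43 + 0.39·0.287 = 0.20636 + 0.0731 + 0.11193 = 0.39139
P(S|2) = 0.12·0.295 + 0.52·0.281 + 0.36·0.261 = 0.0354 + 0.14612 + 0.09396 = 0.27548
P(S|3) = 0.43·0.679 + 0.31·0.227 + 0.26·0.452 = 0.29197 + 0.07037 + 0.11752 = 0.47986
By total probability over the outer partition,
P(S) = 0.46·0.39139 + 0.17·0.27548 + 0.37·0.47986
      = 0.1800394 + 0.0468316 + 0.1775482 = 0.4044192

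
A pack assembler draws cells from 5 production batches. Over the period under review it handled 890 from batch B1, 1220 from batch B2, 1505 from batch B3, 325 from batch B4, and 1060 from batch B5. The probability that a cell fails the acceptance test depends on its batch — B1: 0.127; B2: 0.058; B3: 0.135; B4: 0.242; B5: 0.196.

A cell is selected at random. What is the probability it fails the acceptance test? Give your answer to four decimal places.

Total: 890 + 1220 + 1505 + 325 + 1060 = 5000.
P(B1) = 890/5000 = 0.178. P(B2) = 1220/5000 = 0.244. P(B3) = 1505/5000 = 0.301. P(B4) = 325/5000 = 0.065. P(B5) = 1060/5000 = 0.212.
P(F) = P(F|B1)·P(B1) + P(F|B2)·P(B2) + P(F|B3)·P(B3) + P(F|B4)·P(B4) + P(F|B5)·P(B5)
      = 0.127·0.178 + 0.058·0.244 + 0.135·0.301 + 0.242·0.065 + 0.196·0.212
      = 0.022606 + 0.014152 + 0.040635 + 0.01573 + 0.041552 = 0.134675

0.1347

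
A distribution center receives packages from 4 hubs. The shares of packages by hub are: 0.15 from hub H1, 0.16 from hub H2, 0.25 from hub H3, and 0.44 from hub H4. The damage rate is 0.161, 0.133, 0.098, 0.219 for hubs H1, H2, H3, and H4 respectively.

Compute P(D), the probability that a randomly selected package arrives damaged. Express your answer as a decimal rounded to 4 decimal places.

0.1663

By the law of total probability,
P(D) = P(D|H1)·P(H1) + P(D|H2)·P(H2) + P(D|H3)·P(H3) + P(D|H4)·P(H4)
      = 0.161·0.15 + 0.133·0.16 + 0.098·0.25 + 0.219·0.44
      = 0.02415 + 0.02128 + 0.0245 + 0.09636 = 0.16629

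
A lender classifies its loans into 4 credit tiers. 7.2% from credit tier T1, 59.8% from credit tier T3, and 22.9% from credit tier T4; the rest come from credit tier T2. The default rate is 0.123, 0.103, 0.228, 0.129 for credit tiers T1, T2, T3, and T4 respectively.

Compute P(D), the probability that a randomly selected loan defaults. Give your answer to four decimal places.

P(D) ≈ 0.1851

P(T2) = 1 − (0.072 + 0.598 + 0.229) = 0.101.
P(D) = P(D|T1)·P(T1) + P(D|T2)·P(T2) + P(D|T3)·P(T3) + P(D|T4)·P(T4)
      = 0.123·0.072 + 0.103·0.101 + 0.228·0.598 + 0.129·0.229
      = 0.008856 + 0.010403 + 0.136344 + 0.029541 = 0.185144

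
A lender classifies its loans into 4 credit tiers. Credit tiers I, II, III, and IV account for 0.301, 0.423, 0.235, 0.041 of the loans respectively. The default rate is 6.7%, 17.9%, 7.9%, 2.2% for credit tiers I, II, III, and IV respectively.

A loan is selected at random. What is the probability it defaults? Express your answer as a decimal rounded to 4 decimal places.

Summing over the partition,
P(D) = P(D|I)·P(I) + P(D|II)·P(II) + P(D|III)·P(III) + P(D|IV)·P(IV)
      = 0.067·0.301 + 0.179·0.423 + 0.079·0.235 + 0.022·0.041
      = 0.020167 + 0.075717 + 0.018565 + 0.000902 = 0.115351

P(D) ≈ 0.1154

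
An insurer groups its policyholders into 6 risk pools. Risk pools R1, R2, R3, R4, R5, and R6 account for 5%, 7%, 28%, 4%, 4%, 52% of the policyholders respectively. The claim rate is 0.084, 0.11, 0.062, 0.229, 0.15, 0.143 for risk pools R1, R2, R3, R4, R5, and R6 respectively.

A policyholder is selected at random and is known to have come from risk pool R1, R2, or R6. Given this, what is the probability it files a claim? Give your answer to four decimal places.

Let S = {R1, R2, R6}.
P(S) = 0.05 + 0.07 + 0.52 = 0.64.
P(C ∩ S) = 0.084·0.05 + 0.11·0.07 + 0.143·0.52 = 0.0042 + 0.0077 + 0.07436 = 0.08626.
P(C | S) = 0.08626 / 0.64 = 0.134781…

P(C|S) ≈ 0.1348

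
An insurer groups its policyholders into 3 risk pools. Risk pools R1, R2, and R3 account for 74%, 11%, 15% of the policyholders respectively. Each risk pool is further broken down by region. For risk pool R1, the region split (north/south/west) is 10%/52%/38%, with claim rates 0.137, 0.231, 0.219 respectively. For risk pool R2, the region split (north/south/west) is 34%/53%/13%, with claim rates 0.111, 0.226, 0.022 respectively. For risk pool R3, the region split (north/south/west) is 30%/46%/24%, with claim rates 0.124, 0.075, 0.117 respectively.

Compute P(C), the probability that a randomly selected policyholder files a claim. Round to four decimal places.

P(C|R1) = 0.1·0.137 + 0.52·0.231 + 0.38·0.219 = 0.0137 + 0.12012 + 0.08322 = 0.21704
P(C|R2) = 0.34·0.111 + 0.53·0.226 + 0.13·0.022 = 0.03774 + 0.11978 + 0.00286 = 0.16038
P(C|R3) = 0.3·0.124 + 0.46·0.075 + 0.24·0.117 = 0.0372 + 0.0345 + 0.02808 = 0.09978
By total probability over the outer partition,
P(C) = 0.74·0.21704 + 0.11·0.16038 + 0.15·0.09978
      = 0.1606096 + 0.0176418 + 0.014967 = 0.1932184

0.1932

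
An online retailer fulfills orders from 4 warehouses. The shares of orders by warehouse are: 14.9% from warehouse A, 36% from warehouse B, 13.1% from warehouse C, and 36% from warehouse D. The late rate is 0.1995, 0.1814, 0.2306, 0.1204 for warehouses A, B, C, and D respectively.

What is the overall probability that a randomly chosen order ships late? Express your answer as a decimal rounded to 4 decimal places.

By the law of total probability,
P(L) = P(L|A)·P(A) + P(L|B)·P(B) + P(L|C)·P(C) + P(L|D)·P(D)
      = 0.1995·0.149 + 0.1814·0.36 + 0.2306·0.131 + 0.1204·0.36
      = 0.0297255 + 0.065304 + 0.0302086 + 0.043344 = 0.1685821

0.1686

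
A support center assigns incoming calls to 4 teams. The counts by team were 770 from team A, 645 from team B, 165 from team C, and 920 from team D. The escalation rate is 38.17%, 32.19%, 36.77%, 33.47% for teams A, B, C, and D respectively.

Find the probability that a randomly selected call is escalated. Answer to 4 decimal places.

Total: 770 + 645 + 165 + 920 = 2500.
P(A) = 770/2500 = 0.308. P(B) = 645/2500 = 0.258. P(C) = 165/2500 = 0.066. P(D) = 920/2500 = 0.368.
Using total probability over the partition,
P(E) = P(E|A)·P(A) + P(E|B)·P(B) + P(E|C)·P(C) + P(E|D)·P(D)
      = 0.3817·0.308 + 0.3219·0.258 + 0.3677·0.066 + 0.3347·0.368
      = 0.1175636 + 0.0830502 + 0.0242682 + 0.1231696 = 0.3480516

0.3481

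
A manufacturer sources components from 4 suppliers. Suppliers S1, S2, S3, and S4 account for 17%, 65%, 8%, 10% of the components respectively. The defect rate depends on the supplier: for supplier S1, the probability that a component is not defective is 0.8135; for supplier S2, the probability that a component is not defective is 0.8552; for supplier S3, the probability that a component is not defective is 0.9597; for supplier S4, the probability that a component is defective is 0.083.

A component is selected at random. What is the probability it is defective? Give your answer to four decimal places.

P(D|S1) = 1 − 0.8135 = 0.1865.
P(D|S2) = 1 − 0.8552 = 0.1448.
P(D|S3) = 1 − 0.9597 = 0.0403.
Using total probability over the partition,
P(D) = P(D|S1)·P(S1) + P(D|S2)·P(S2) + P(D|S3)·P(S3) + P(D|S4)·P(S4)
      = 0.1865·0.17 + 0.1448·0.65 + 0.0403·0.08 + 0.083·0.1
      = 0.031705 + 0.09412 + 0.003224 + 0.0083 = 0.137349

0.1373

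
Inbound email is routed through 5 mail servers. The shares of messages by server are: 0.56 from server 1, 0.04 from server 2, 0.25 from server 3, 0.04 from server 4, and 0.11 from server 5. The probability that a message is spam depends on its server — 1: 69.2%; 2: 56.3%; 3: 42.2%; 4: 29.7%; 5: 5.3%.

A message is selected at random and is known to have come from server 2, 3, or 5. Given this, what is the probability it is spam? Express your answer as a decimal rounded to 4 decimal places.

Let J = {2, 3, 5}.
P(J) = 0.04 + 0.25 + 0.11 = 0.4.
P(S ∩ J) = 0.563·0.04 + 0.422·0.25 + 0.053·0.11 = 0.02252 + 0.1055 + 0.00583 = 0.13385.
P(S | J) = 0.13385 / 0.4 = 0.334625…

0.3346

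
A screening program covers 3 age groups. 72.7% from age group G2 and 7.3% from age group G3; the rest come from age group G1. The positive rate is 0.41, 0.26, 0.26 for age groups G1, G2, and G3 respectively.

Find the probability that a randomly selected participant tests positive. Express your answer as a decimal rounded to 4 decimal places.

P(G1) = 1 − (0.727 + 0.073) = 0.2.
P(T) = P(T|G1)·P(G1) + P(T|G2)·P(G2) + P(T|G3)·P(G3)
      = 0.41·0.2 + 0.26·0.727 + 0.26·0.073
      = 0.082 + 0.18902 + 0.01898 = 0.29

P(T) ≈ 0.2900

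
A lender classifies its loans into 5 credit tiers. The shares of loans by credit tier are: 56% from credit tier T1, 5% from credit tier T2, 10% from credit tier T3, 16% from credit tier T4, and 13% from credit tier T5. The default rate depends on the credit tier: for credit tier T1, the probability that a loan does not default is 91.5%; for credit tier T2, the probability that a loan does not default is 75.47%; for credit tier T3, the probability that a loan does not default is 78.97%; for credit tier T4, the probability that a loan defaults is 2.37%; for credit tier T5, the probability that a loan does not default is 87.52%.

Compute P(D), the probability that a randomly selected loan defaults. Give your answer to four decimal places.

0.1009

P(D|T1) = 1 − 0.915 = 0.085.
P(D|T2) = 1 − 0.7547 = 0.2453.
P(D|T3) = 1 − 0.7897 = 0.2103.
P(D|T5) = 1 − 0.8752 = 0.1248.
P(D) = P(D|T1)·P(T1) + P(D|T2)·P(T2) + P(D|T3)·P(T3) + P(D|T4)·P(T4) + P(D|T5)·P(T5)
      = 0.085·0.56 + 0.2453·0.05 + 0.2103·0.1 + 0.0237·0.16 + 0.1248·0.13
      = 0.0476 + 0.012265 + 0.02103 + 0.003792 + 0.016224 = 0.100911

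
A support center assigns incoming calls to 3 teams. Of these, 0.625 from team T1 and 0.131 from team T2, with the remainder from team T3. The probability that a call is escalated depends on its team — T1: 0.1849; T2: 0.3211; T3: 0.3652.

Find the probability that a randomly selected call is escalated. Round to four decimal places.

0.2467

P(T3) = 1 − (0.625 + 0.131) = 0.244.
By the law of total probability,
P(E) = P(E|T1)·P(T1) + P(E|T2)·P(T2) + P(E|T3)·P(T3)
      = 0.1849·0.625 + 0.3211·0.131 + 0.3652·0.244
      = 0.1155625 + 0.0420641 + 0.0891088 = 0.2467354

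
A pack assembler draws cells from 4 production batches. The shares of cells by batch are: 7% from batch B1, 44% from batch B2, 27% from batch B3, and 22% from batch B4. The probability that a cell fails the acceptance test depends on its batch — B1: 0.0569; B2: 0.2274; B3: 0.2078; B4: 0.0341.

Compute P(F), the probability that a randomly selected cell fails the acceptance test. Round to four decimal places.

0.1676

Summing over the partition,
P(F) = P(F|B1)·P(B1) + P(F|B2)·P(B2) + P(F|B3)·P(B3) + P(F|B4)·P(B4)
      = 0.0569·0.07 + 0.2274·0.44 + 0.2078·0.27 + 0.0341·0.22
      = 0.003983 + 0.100056 + 0.056106 + 0.007502 = 0.167647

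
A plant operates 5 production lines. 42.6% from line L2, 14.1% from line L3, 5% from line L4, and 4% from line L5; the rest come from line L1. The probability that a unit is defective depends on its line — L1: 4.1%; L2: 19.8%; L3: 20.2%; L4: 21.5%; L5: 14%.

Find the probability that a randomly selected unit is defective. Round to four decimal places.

P(L1) = 1 − (0.426 + 0.141 + 0.05 + 0.04) = 0.343.
P(D) = P(D|L1)·P(L1) + P(D|L2)·P(L2) + P(D|L3)·P(L3) + P(D|L4)·P(L4) + P(D|L5)·P(L5)
      = 0.041·0.343 + 0.198·0.426 + 0.202·0.141 + 0.215·0.05 + 0.14·0.04
      = 0.014063 + 0.084348 + 0.028482 + 0.01075 + 0.0056 = 0.143243

0.1432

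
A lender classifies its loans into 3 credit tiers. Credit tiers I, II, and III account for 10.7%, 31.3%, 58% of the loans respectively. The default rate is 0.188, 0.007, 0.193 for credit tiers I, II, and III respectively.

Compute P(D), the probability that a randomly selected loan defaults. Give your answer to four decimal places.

P(D) ≈ 0.1342

P(D) = P(D|I)·P(I) + P(D|II)·P(II) + P(D|III)·P(III)
      = 0.188·0.107 + 0.007·0.313 + 0.193·0.58
      = 0.020116 + 0.002191 + 0.11194 = 0.134247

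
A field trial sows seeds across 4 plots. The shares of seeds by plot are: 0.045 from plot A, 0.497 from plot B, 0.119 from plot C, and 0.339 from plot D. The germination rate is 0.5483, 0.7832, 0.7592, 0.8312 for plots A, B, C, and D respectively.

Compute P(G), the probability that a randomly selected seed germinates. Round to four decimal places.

0.7860

P(G) = P(G|A)·P(A) + P(G|B)·P(B) + P(G|C)·P(C) + P(G|D)·P(D)
      = 0.5483·0.045 + 0.7832·0.497 + 0.7592·0.119 + 0.8312·0.339
      = 0.0246735 + 0.3892504 + 0.0903448 + 0.2817768 = 0.7860455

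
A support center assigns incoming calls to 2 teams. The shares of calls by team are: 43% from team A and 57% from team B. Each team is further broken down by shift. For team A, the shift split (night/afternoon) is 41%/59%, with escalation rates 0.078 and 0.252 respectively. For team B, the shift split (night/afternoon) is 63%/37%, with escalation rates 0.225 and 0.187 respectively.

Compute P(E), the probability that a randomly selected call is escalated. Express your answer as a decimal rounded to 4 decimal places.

P(E) ≈ 0.1979

P(E|A) = 0.41·0.078 + 0.59·0.252 = 0.03198 + 0.14868 = 0.18066
P(E|B) = 0.63·0.225 + 0.37·0.187 = 0.14175 + 0.06919 = 0.21094
By total probability over the outer partition,
P(E) = 0.43·0.18066 + 0.57·0.21094
      = 0.0776838 + 0.1202358 = 0.1979196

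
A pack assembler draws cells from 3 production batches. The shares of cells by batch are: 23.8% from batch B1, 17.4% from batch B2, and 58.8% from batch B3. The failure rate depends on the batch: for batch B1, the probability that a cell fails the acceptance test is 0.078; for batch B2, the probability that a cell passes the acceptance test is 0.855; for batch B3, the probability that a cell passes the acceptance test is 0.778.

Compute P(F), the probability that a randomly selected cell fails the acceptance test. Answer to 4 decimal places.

P(F) ≈ 0.1743

P(F|B2) = 1 − 0.855 = 0.145.
P(F|B3) = 1 − 0.778 = 0.222.
P(F) = P(F|B1)·P(B1) + P(F|B2)·P(B2) + P(F|B3)·P(B3)
      = 0.078·0.238 + 0.145·0.174 + 0.222·0.588
      = 0.018564 + 0.02523 + 0.130536 = 0.17433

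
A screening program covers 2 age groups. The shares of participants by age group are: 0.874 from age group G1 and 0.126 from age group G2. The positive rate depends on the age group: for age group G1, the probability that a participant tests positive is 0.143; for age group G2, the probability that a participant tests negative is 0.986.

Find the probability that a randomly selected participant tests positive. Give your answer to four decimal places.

P(T|G2) = 1 − 0.986 = 0.014.
Using total probability over the partition,
P(T) = P(T|G1)·P(G1) + P(T|G2)·P(G2)
      = 0.143·0.874 + 0.014·0.126
      = 0.124982 + 0.001764 = 0.126746

P(T) ≈ 0.1267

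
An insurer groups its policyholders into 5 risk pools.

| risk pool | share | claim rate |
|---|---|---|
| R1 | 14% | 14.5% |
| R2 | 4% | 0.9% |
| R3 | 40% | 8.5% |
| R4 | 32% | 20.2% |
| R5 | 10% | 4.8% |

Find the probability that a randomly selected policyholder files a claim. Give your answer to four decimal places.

P(C) ≈ 0.1241

Using total probability over the partition,
P(C) = P(C|R1)·P(R1) + P(C|R2)·P(R2) + P(C|R3)·P(R3) + P(C|R4)·P(R4) + P(C|R5)·P(R5)
      = 0.145·0.14 + 0.009·0.04 + 0.085·0.4 + 0.202·0.32 + 0.048·0.1
      = 0.0203 + 0.00036 + 0.034 + 0.06464 + 0.0048 = 0.1241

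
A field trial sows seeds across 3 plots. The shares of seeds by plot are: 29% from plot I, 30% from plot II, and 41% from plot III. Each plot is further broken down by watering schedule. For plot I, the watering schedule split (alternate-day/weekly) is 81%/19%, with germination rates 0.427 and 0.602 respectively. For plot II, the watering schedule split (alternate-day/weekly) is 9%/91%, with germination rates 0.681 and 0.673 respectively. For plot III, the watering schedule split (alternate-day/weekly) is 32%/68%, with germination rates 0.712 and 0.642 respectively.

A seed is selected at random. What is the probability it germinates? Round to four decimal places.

P(G) ≈ 0.6080

P(G|I) = 0.81·0.427 + 0.19·0.602 = 0.34587 + 0.11438 = 0.46025
P(G|II) = 0.09·0.681 + 0.91·0.673 = 0.06129 + 0.61243 = 0.67372
P(G|III) = 0.32·0.712 + 0.68·0.642 = 0.22784 + 0.43656 = 0.6644
Then overall,
P(G) = 0.29·0.46025 + 0.3·0.67372 + 0.41·0.6644
      = 0.1334725 + 0.202116 + 0.272404 = 0.6079925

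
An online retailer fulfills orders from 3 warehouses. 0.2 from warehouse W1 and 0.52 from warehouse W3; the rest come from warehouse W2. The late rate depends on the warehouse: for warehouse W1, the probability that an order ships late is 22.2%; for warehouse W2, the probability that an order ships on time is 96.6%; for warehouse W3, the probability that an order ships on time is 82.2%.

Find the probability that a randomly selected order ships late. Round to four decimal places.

P(W2) = 1 − (0.2 + 0.52) = 0.28.
P(L|W2) = 1 − 0.966 = 0.034.
P(L|W3) = 1 − 0.822 = 0.178.
P(L) = P(L|W1)·P(W1) + P(L|W2)·P(W2) + P(L|W3)·P(W3)
      = 0.222·0.2 + 0.034·0.28 + 0.178·0.52
      = 0.0444 + 0.00952 + 0.09256 = 0.14648

0.1465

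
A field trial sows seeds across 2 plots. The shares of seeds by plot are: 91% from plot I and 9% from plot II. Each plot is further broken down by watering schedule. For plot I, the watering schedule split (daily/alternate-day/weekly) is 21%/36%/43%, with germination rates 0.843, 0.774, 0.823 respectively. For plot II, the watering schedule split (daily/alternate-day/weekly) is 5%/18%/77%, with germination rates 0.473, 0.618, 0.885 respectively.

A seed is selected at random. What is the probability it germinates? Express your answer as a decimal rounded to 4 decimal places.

P(G|I) = 0.21·0.843 + 0.36·0.774 + 0.43·0.823 = 0.17703 + 0.27864 + 0.35389 = 0.80956
P(G|II) = 0.05·0.473 + 0.18·0.618 + 0.77·0.885 = 0.02365 + 0.11124 + 0.68145 = 0.81634
By total probability over the outer partition,
P(G) = 0.91·0.80956 + 0.09·0.81634
      = 0.7366996 + 0.0734706 = 0.8101702

P(G) ≈ 0.8102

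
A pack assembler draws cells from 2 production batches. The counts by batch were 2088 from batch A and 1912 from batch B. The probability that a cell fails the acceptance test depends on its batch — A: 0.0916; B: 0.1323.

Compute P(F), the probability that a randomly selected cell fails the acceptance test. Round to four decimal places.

0.1111

Total: 2088 + 1912 = 4000.
P(A) = 2088/4000 = 0.522. P(B) = 1912/4000 = 0.478.
P(F) = P(F|A)·P(A) + P(F|B)·P(B)
      = 0.0916·0.522 + 0.1323·0.478
      = 0.0478152 + 0.0632394 = 0.1110546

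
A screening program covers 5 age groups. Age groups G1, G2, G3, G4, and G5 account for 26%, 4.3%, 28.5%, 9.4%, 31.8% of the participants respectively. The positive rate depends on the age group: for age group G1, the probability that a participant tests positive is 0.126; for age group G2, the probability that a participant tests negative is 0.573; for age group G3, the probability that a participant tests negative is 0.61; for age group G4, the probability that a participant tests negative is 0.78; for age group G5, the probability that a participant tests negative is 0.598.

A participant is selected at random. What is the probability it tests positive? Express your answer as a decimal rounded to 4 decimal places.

P(T|G2) = 1 − 0.573 = 0.427.
P(T|G3) = 1 − 0.61 = 0.39.
P(T|G4) = 1 − 0.78 = 0.22.
P(T|G5) = 1 − 0.598 = 0.402.
P(T) = P(T|G1)·P(G1) + P(T|G2)·P(G2) + P(T|G3)·P(G3) + P(T|G4)·P(G4) + P(T|G5)·P(G5)
      = 0.126·0.26 + 0.427·0.043 + 0.39·0.285 + 0.22·0.094 + 0.402·0.318
      = 0.03276 + 0.018361 + 0.11115 + 0.02068 + 0.127836 = 0.310787

0.3108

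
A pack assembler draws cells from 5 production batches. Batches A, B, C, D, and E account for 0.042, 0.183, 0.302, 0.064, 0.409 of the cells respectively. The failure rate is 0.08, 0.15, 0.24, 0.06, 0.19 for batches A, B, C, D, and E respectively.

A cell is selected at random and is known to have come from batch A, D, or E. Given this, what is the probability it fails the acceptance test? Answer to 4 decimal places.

Let S = {A, D, E}.
P(S) = 0.042 + 0.064 + 0.409 = 0.515.
P(F ∩ S) = 0.08·0.042 + 0.06·0.064 + 0.19·0.409 = 0.00336 + 0.00384 + 0.07771 = 0.08491.
P(F | S) = 0.08491 / 0.515 = 0.164874…

P(F|S) ≈ 0.1649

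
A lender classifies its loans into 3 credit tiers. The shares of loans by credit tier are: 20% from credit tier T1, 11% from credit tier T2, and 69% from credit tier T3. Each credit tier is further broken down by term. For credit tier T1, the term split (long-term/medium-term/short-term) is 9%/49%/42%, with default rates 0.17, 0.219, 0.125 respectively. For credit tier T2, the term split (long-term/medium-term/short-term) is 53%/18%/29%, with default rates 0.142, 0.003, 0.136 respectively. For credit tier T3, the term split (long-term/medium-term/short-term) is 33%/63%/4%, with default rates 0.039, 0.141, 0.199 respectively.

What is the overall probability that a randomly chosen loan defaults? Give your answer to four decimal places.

P(D) ≈ 0.1234

P(D|T1) = 0.09·0.17 + 0.49·0.219 + 0.42·0.125 = 0.0153 + 0.10731 + 0.0525 = 0.17511
P(D|T2) = 0.53·0.142 + 0.18·0.003 + 0.29·0.136 = 0.07526 + 0.00054 + 0.03944 = 0.11524
P(D|T3) = 0.33·0.039 + 0.63·0.141 + 0.04·0.199 = 0.01287 + 0.08883 + 0.00796 = 0.10966
By total probability over the outer partition,
P(D) = 0.2·0.17511 + 0.11·0.11524 + 0.69·0.10966
      = 0.035022 + 0.0126764 + 0.0756654 = 0.1233638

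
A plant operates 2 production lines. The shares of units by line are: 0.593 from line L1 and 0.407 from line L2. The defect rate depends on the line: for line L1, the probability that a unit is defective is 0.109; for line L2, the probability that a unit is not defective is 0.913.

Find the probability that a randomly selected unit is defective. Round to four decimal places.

0.1000

P(D|L2) = 1 − 0.913 = 0.087.
P(D) = P(D|L1)·P(L1) + P(D|L2)·P(L2)
      = 0.109·0.593 + 0.087·0.407
      = 0.064637 + 0.035409 = 0.100046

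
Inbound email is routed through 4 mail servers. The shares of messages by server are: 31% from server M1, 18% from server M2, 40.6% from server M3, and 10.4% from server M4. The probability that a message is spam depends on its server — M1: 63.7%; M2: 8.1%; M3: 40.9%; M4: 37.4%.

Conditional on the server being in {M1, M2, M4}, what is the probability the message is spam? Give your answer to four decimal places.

Let J = {M1, M2, M4}.
P(J) = 0.31 + 0.18 + 0.104 = 0.594.
P(S ∩ J) = 0.637·0.31 + 0.081·0.18 + 0.374·0.104 = 0.19747 + 0.01458 + 0.038896 = 0.250946.
P(S | J) = 0.250946 / 0.594 = 0.422468…

P(S|J) ≈ 0.4225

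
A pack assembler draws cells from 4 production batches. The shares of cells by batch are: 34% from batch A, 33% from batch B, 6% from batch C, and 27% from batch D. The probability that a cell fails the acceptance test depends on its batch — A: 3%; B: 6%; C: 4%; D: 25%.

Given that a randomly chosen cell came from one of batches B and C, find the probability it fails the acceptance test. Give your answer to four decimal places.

Let S = {B, C}.
P(S) = 0.33 + 0.06 = 0.39.
P(F ∩ S) = 0.06·0.33 + 0.04·0.06 = 0.0198 + 0.0024 = 0.0222.
P(F | S) = 0.0222 / 0.39 = 0.056923…

P(F|S) ≈ 0.0569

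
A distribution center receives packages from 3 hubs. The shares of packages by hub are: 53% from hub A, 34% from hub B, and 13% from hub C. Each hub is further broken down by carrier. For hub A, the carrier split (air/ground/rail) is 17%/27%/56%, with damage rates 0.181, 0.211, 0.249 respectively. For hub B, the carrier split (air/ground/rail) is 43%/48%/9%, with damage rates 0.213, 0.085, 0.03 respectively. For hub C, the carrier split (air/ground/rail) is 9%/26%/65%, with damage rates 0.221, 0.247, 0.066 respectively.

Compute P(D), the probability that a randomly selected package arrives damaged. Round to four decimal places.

P(D|A) = 0.17·0.181 + 0.27·0.211 + 0.56·0.249 = 0.03077 + 0.05697 + 0.13944 = 0.22718
P(D|B) = 0.43·0.213 + 0.48·0.085 + 0.09·0.03 = 0.09159 + 0.0408 + 0.0027 = 0.13509
P(D|C) = 0.09·0.221 + 0.26·0.247 + 0.65·0.066 = 0.01989 + 0.06422 + 0.0429 = 0.12701
By total probability over the outer partition,
P(D) = 0.53·0.22718 + 0.34·0.13509 + 0.13·0.12701
      = 0.1204054 + 0.0459306 + 0.0165113 = 0.1828473

P(D) ≈ 0.1828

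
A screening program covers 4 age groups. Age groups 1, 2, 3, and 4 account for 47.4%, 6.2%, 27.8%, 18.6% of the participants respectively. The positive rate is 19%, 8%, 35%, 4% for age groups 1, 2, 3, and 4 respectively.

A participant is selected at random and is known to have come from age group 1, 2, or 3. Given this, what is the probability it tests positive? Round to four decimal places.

Let S = {1, 2, 3}.
P(S) = 0.474 + 0.062 + 0.278 = 0.814.
P(T ∩ S) = 0.19·0.474 + 0.08·0.062 + 0.35·0.278 = 0.09006 + 0.00496 + 0.0973 = 0.19232.
P(T | S) = 0.19232 / 0.814 = 0.236265…

0.2363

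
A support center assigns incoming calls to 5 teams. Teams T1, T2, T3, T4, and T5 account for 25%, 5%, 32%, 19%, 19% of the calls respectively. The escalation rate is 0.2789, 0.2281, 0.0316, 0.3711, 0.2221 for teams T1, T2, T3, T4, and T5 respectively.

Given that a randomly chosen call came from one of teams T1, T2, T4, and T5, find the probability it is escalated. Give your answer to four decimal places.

P(E|S) ≈ 0.2851

Let S = {T1, T2, T4, T5}.
P(S) = 0.25 + 0.05 + 0.19 + 0.19 = 0.68.
P(E ∩ S) = 0.2789·0.25 + 0.2281·0.05 + 0.3711·0.19 + 0.2221·0.19 = 0.069725 + 0.011405 + 0.070509 + 0.042199 = 0.193838.
P(E | S) = 0.193838 / 0.68 = 0.285056…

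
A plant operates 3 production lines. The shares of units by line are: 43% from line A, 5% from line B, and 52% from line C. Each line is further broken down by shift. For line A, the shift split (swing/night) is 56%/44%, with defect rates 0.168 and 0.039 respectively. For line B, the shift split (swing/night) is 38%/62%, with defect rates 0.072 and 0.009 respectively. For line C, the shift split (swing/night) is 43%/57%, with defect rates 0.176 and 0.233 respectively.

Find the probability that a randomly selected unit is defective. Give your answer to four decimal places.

0.1579

P(D|A) = 0.56·0.168 + 0.44·0.039 = 0.09408 + 0.01716 = 0.11124
P(D|B) = 0.38·0.072 + 0.62·0.009 = 0.02736 + 0.00558 = 0.03294
P(D|C) = 0.43·0.176 + 0.57·0.233 = 0.07568 + 0.13281 = 0.20849
Then overall,
P(D) = 0.43·0.11124 + 0.05·0.03294 + 0.52·0.20849
      = 0.0478332 + 0.001647 + 0.1084148 = 0.157895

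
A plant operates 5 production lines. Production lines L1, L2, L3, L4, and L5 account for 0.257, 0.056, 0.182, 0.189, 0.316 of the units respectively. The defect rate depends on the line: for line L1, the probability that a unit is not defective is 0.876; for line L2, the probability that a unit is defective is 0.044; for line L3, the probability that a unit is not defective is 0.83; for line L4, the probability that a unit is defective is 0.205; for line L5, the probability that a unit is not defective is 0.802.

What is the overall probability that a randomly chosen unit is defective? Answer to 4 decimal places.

P(D|L1) = 1 − 0.876 = 0.124.
P(D|L3) = 1 − 0.83 = 0.17.
P(D|L5) = 1 − 0.802 = 0.198.
P(D) = P(D|L1)·P(L1) + P(D|L2)·P(L2) + P(D|L3)·P(L3) + P(D|L4)·P(L4) + P(D|L5)·P(L5)
      = 0.124·0.257 + 0.044·0.056 + 0.17·0.182 + 0.205·0.189 + 0.198·0.316
      = 0.031868 + 0.002464 + 0.03094 + 0.038745 + 0.062568 = 0.166585

P(D) ≈ 0.1666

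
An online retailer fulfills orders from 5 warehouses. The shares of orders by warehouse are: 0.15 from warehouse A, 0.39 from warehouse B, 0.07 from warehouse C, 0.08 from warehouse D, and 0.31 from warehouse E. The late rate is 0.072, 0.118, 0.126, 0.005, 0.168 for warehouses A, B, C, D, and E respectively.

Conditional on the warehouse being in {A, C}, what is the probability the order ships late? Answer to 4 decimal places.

Let S = {A, C}.
P(S) = 0.15 + 0.07 = 0.22.
P(L ∩ S) = 0.072·0.15 + 0.126·0.07 = 0.0108 + 0.00882 = 0.01962.
P(L | S) = 0.01962 / 0.22 = 0.089182…

P(L|S) ≈ 0.0892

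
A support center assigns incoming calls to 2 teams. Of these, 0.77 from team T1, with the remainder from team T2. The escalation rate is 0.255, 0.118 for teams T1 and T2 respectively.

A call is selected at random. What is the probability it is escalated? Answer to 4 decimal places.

P(T2) = 1 − (0.77) = 0.23.
P(E) = P(E|T1)·P(T1) + P(E|T2)·P(T2)
      = 0.255·0.77 + 0.118·0.23
      = 0.19635 + 0.02714 = 0.22349

0.2235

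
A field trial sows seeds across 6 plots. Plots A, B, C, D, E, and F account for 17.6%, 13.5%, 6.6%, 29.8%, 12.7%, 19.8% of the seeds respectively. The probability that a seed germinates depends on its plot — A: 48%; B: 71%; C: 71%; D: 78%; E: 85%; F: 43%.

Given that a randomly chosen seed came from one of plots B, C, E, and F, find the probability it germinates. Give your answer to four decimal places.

P(G|S) ≈ 0.6384

Let S = {B, C, E, F}.
P(S) = 0.135 + 0.066 + 0.127 + 0.198 = 0.526.
P(G ∩ S) = 0.71·0.135 + 0.71·0.066 + 0.85·0.127 + 0.43·0.198 = 0.09585 + 0.04686 + 0.10795 + 0.08514 = 0.3358.
P(G | S) = 0.3358 / 0.526 = 0.638403…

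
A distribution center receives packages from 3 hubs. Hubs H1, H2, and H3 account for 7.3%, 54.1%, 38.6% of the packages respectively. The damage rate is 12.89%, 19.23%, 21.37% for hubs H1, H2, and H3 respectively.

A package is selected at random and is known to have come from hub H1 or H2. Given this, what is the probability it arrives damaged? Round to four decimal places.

P(D|S) ≈ 0.1848

Let S = {H1, H2}.
P(S) = 0.073 + 0.541 = 0.614.
P(D ∩ S) = 0.1289·0.073 + 0.1923·0.541 = 0.0094097 + 0.1040343 = 0.113444.
P(D | S) = 0.113444 / 0.614 = 0.184762…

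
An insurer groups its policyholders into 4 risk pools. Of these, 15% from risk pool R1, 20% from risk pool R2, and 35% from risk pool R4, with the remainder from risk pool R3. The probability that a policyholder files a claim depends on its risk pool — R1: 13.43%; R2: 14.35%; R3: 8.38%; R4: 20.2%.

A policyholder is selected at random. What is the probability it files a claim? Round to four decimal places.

P(R3) = 1 − (0.15 + 0.2 + 0.35) = 0.3.
P(C) = P(C|R1)·P(R1) + P(C|R2)·P(R2) + P(C|R3)·P(R3) + P(C|R4)·P(R4)
      = 0.1343·0.15 + 0.1435·0.2 + 0.0838·0.3 + 0.202·0.35
      = 0.020145 + 0.0287 + 0.02514 + 0.0707 = 0.144685

P(C) ≈ 0.1447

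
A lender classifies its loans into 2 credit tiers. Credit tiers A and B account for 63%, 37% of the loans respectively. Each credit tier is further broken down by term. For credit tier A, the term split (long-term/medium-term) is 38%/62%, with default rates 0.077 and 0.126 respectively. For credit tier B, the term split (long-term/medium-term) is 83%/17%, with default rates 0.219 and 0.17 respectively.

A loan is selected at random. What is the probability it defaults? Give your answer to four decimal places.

0.1456

P(D|A) = 0.38·0.077 + 0.62·0.126 = 0.02926 + 0.07812 = 0.10738
P(D|B) = 0.83·0.219 + 0.17·0.17 = 0.18177 + 0.0289 = 0.21067
Then overall,
P(D) = 0.63·0.10738 + 0.37·0.21067
      = 0.0676494 + 0.0779479 = 0.1455973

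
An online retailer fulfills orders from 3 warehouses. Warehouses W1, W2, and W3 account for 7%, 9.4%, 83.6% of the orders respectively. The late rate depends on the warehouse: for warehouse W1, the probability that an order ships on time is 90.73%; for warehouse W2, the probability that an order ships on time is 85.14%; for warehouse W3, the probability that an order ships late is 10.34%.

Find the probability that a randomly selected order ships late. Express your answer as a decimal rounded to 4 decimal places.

P(L) ≈ 0.1069

P(L|W1) = 1 − 0.9073 = 0.0927.
P(L|W2) = 1 − 0.8514 = 0.1486.
P(L) = P(L|W1)·P(W1) + P(L|W2)·P(W2) + P(L|W3)·P(W3)
      = 0.0927·0.07 + 0.1486·0.094 + 0.1034·0.836
      = 0.006489 + 0.0139684 + 0.0864424 = 0.1068998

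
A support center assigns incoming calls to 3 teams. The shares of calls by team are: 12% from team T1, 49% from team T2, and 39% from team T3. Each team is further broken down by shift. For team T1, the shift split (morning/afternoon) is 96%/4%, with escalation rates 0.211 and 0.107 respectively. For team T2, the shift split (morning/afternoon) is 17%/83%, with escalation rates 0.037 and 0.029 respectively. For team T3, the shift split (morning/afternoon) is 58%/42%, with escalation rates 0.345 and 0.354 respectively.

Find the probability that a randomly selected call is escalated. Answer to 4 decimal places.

0.1757

P(E|T1) = 0.96·0.211 + 0.04·0.107 = 0.20256 + 0.00428 = 0.20684
P(E|T2) = 0.17·0.037 + 0.83·0.029 = 0.00629 + 0.02407 = 0.03036
P(E|T3) = 0.58·0.345 + 0.42·0.354 = 0.2001 + 0.14868 = 0.34878
By total probability over the outer partition,
P(E) = 0.12·0.20684 + 0.49·0.03036 + 0.39·0.34878
      = 0.0248208 + 0.0148764 + 0.1360242 = 0.1757214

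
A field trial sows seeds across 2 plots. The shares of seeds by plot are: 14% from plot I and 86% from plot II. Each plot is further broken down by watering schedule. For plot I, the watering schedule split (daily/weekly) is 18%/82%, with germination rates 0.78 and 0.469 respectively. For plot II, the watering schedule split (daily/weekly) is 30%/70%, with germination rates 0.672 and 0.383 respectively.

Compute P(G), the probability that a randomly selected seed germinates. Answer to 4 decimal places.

P(G) ≈ 0.4774

P(G|I) = 0.18·0.78 + 0.82·0.469 = 0.1404 + 0.38458 = 0.52498
P(G|II) = 0.3·0.672 + 0.7·0.383 = 0.2016 + 0.2681 = 0.4697
Then overall,
P(G) = 0.14·0.52498 + 0.86·0.4697
      = 0.0734972 + 0.403942 = 0.4774392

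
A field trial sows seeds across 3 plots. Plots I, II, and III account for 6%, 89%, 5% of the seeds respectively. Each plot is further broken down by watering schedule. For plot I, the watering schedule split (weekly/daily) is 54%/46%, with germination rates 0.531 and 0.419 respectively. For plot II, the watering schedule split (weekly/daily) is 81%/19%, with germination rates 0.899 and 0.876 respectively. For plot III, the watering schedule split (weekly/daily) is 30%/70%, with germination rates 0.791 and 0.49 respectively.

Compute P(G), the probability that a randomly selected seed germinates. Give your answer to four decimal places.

P(G|I) = 0.54·0.531 + 0.46·0.419 = 0.28674 + 0.19274 = 0.47948
P(G|II) = 0.81·0.899 + 0.19·0.876 = 0.72819 + 0.16644 = 0.89463
P(G|III) = 0.3·0.791 + 0.7·0.49 = 0.2373 + 0.343 = 0.5803
Then overall,
P(G) = 0.06·0.47948 + 0.89·0.89463 + 0.05·0.5803
      = 0.0287688 + 0.7962207 + 0.029015 = 0.8540045

0.8540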